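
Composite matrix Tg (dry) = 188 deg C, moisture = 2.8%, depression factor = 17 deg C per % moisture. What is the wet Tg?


Tg_wet = Tg_dry - k*moisture = 188 - 17*2.8 = 140.4 deg C

140.4 deg C


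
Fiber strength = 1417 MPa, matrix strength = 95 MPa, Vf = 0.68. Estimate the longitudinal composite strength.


sigma_1 = sigma_f*Vf + sigma_m*(1-Vf) = 1417*0.68 + 95*0.32 = 994.0 MPa

994.0 MPa


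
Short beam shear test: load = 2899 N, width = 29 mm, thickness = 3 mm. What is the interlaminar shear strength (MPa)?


ILSS = 3F/(4bh) = 3*2899/(4*29*3) = 24.99 MPa

24.99 MPa


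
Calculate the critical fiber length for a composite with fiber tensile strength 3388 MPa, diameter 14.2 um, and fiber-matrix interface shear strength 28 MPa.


Lc = sigma_f * d / (2 * tau_i) = 3388 * 14.2 / (2 * 28) = 859.1 um

859.1 um


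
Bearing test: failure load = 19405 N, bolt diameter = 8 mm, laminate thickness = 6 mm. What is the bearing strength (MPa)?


sigma_br = F/(d*h) = 19405/(8*6) = 404.3 MPa

404.3 MPa


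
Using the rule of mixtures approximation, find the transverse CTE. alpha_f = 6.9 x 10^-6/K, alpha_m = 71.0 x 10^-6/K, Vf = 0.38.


alpha_2 = alpha_f*Vf + alpha_m*(1-Vf) = 6.9*0.38 + 71.0*0.62 = 46.6 x 10^-6/K

46.6 x 10^-6/K


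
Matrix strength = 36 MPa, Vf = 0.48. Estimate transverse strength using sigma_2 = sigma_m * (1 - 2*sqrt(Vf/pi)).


factor = 1 - 2*sqrt(0.48/pi) = 0.2182
sigma_2 = 36 * 0.2182 = 7.86 MPa

7.86 MPa


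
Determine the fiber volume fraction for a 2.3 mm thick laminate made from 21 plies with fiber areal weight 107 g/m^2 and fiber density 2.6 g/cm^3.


Vf = n * FAW / (rho_f * h * 1000) = 21 * 107 / (2.6 * 2.3 * 1000) = 0.3758

0.3758


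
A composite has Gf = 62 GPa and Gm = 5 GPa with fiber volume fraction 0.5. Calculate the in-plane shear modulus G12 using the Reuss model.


1/G12 = Vf/Gf + (1-Vf)/Gm = 0.5/62 + 0.5/5
G12 = 9.25 GPa

9.25 GPa


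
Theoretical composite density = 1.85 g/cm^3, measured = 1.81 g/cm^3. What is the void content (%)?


Void% = (rho_theo - rho_actual)/rho_theo * 100 = (1.85 - 1.81)/1.85 * 100 = 2.16%

2.16%


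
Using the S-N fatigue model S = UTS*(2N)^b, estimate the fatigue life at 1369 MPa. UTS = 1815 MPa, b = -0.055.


N = 0.5 * (S/UTS)^(1/b) = 0.5 * (1369/1815)^(1/-0.055) = 84.2859 cycles

84.2859 cycles


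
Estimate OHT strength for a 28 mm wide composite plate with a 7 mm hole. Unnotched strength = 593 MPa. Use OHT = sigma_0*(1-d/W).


OHT = sigma_0*(1-d/W) = 593*(1-7/28) = 444.8 MPa

444.8 MPa


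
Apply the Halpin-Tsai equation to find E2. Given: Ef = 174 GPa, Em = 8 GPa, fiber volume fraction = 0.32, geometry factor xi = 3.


eta = (Ef/Em - 1)/(Ef/Em + xi) = (21.75 - 1)/(21.75 + 3) = 0.8384
E2 = Em*(1+xi*eta*Vf)/(1-eta*Vf) = 19.73 GPa

19.73 GPa


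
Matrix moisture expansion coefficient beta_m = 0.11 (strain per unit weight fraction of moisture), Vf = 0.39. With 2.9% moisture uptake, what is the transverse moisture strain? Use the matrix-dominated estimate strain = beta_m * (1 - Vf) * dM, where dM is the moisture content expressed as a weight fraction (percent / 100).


dM = 2.9/100 = 0.029
strain = beta_m * (1-Vf) * dM = 0.11 * 0.61 * 0.029 = 0.0019459

0.0019459


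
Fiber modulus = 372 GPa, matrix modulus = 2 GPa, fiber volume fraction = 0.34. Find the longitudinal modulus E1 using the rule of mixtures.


E1 = Ef*Vf + Em*(1-Vf) = 372*0.34 + 2*0.66 = 127.8 GPa

127.8 GPa


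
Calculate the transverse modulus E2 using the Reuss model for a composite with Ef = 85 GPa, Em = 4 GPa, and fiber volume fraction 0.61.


1/E2 = Vf/Ef + (1-Vf)/Em = 0.61/85 + 0.39/4
E2 = 9.55 GPa

9.55 GPa


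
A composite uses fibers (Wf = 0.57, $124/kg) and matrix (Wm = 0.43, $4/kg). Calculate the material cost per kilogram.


Cost = cost_f*Wf + cost_m*Wm = 124*0.57 + 4*0.43 = $72.4/kg

$72.4/kg


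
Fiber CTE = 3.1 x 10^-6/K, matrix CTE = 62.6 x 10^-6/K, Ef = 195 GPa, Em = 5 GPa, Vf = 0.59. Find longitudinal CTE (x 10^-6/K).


E1 = Ef*Vf + Em*(1-Vf) = 117.1
alpha_1 = (alpha_f*Ef*Vf + alpha_m*Em*(1-Vf))/E1 = 4.14 x 10^-6/K

4.14 x 10^-6/K


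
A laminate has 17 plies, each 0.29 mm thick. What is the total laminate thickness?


h = n * t_ply = 17 * 0.29 = 4.93 mm

4.93 mm


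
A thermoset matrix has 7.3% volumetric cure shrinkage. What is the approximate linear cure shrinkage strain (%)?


Linear shrinkage ≈ vol_shrink/3 = 7.3/3 = 2.433%

2.433%


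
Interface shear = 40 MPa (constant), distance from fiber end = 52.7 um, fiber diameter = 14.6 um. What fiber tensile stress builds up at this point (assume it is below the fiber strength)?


Force balance: sigma_f * (pi*d^2/4) = tau * (pi*d) * x  ->  sigma_f = 4 * tau * x / d
sigma_f = 4 * 40 * 52.7 / 14.6 = 577.5 MPa

577.5 MPa


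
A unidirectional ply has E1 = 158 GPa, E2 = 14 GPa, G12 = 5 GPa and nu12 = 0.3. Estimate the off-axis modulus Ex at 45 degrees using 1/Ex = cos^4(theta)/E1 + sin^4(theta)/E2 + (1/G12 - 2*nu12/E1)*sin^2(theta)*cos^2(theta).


cos^4(45) = 0.25, sin^4(45) = 0.25, sin^2(45)*cos^2(45) = 0.25
1/G12 - 2*nu12/E1 = 1/5 - 2*0.3/158 = 0.196203 GPa^-1
1/Ex = 0.25/158 + 0.25/14 + 0.196203*0.25 = 0.0684901 GPa^-1
Ex = 14.6 GPa

14.6 GPa


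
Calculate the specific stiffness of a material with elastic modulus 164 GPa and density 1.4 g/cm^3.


Specific stiffness = E/rho = 164/1.4 = 117.1 GPa/(g/cm^3)

117.1 GPa/(g/cm^3)


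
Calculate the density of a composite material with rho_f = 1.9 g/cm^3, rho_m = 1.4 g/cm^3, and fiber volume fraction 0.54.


rho_c = rho_f*Vf + rho_m*(1-Vf) = 1.9*0.54 + 1.4*0.46 = 1.67 g/cm^3

1.67 g/cm^3


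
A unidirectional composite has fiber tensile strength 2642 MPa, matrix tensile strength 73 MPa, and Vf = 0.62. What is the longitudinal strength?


sigma_1 = sigma_f*Vf + sigma_m*(1-Vf) = 2642*0.62 + 73*0.38 = 1665.8 MPa

1665.8 MPa


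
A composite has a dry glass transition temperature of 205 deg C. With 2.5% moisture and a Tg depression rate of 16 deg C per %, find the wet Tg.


Tg_wet = Tg_dry - k*moisture = 205 - 16*2.5 = 165.0 deg C

165.0 deg C


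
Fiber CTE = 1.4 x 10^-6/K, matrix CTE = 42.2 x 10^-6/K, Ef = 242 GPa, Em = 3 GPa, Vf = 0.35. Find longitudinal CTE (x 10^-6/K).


E1 = Ef*Vf + Em*(1-Vf) = 86.65
alpha_1 = (alpha_f*Ef*Vf + alpha_m*Em*(1-Vf))/E1 = 2.32 x 10^-6/K

2.32 x 10^-6/K


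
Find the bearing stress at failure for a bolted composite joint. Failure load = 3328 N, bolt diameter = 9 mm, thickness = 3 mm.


sigma_br = F/(d*h) = 3328/(9*3) = 123.3 MPa

123.3 MPa


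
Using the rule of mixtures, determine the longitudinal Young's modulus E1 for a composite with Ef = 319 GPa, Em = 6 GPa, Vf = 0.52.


E1 = Ef*Vf + Em*(1-Vf) = 319*0.52 + 6*0.48 = 168.76 GPa

168.76 GPa


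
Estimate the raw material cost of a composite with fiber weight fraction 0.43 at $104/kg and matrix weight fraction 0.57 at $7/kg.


Cost = cost_f*Wf + cost_m*Wm = 104*0.43 + 7*0.57 = $48.71/kg

$48.71/kg


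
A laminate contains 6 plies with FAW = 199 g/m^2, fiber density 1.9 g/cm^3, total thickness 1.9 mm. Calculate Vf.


Vf = n * FAW / (rho_f * h * 1000) = 6 * 199 / (1.9 * 1.9 * 1000) = 0.3307

0.3307


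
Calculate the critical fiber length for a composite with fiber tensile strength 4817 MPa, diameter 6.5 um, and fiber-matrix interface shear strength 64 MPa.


Lc = sigma_f * d / (2 * tau_i) = 4817 * 6.5 / (2 * 64) = 244.6 um

244.6 um


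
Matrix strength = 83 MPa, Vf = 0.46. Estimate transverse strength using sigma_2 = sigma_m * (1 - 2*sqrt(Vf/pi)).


factor = 1 - 2*sqrt(0.46/pi) = 0.2347
sigma_2 = 83 * 0.2347 = 19.48 MPa

19.48 MPa


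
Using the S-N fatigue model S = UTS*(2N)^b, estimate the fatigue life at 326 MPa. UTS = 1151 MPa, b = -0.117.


N = 0.5 * (S/UTS)^(1/b) = 0.5 * (326/1151)^(1/-0.117) = 24072.1372 cycles

24072.1372 cycles


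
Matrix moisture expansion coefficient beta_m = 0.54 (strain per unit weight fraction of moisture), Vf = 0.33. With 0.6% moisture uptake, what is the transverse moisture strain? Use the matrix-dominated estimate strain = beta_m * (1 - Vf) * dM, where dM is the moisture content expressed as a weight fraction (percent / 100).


dM = 0.6/100 = 0.006
strain = beta_m * (1-Vf) * dM = 0.54 * 0.67 * 0.006 = 0.0021708

0.0021708


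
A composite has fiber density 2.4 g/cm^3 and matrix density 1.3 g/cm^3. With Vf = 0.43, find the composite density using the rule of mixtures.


rho_c = rho_f*Vf + rho_m*(1-Vf) = 2.4*0.43 + 1.3*0.57 = 1.773 g/cm^3

1.773 g/cm^3


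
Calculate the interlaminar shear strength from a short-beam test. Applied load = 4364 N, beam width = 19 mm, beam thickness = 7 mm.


ILSS = 3F/(4bh) = 3*4364/(4*19*7) = 24.61 MPa

24.61 MPa


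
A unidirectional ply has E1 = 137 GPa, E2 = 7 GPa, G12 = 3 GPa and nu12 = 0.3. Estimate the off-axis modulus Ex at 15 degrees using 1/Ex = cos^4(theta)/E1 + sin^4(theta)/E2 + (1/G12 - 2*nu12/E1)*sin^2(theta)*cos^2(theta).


cos^4(15) = 0.870513, sin^4(15) = 0.004487, sin^2(15)*cos^2(15) = 0.0625
1/G12 - 2*nu12/E1 = 1/3 - 2*0.3/137 = 0.328954 GPa^-1
1/Ex = 0.870513/137 + 0.004487/7 + 0.328954*0.0625 = 0.0275548 GPa^-1
Ex = 36.29 GPa

36.29 GPa


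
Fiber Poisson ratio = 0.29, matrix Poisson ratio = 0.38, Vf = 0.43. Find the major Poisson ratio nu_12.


nu_12 = nu_f*Vf + nu_m*(1-Vf) = 0.29*0.43 + 0.38*0.57 = 0.3413

0.3413


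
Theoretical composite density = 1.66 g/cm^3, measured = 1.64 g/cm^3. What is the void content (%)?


Void% = (rho_theo - rho_actual)/rho_theo * 100 = (1.66 - 1.64)/1.66 * 100 = 1.2%

1.2%


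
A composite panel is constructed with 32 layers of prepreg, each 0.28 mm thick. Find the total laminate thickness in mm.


h = n * t_ply = 32 * 0.28 = 8.96 mm

8.96 mm


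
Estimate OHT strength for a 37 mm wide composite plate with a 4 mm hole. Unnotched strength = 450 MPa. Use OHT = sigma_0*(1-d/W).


OHT = sigma_0*(1-d/W) = 450*(1-4/37) = 401.4 MPa

401.4 MPa


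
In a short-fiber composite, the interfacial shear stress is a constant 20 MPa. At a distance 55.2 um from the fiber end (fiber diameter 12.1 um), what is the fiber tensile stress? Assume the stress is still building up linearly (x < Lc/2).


Force balance: sigma_f * (pi*d^2/4) = tau * (pi*d) * x  ->  sigma_f = 4 * tau * x / d
sigma_f = 4 * 20 * 55.2 / 12.1 = 365.0 MPa

365.0 MPa


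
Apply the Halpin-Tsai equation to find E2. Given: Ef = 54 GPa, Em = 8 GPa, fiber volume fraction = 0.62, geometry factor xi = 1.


eta = (Ef/Em - 1)/(Ef/Em + xi) = (6.75 - 1)/(6.75 + 1) = 0.7419
E2 = Em*(1+xi*eta*Vf)/(1-eta*Vf) = 21.63 GPa

21.63 GPa


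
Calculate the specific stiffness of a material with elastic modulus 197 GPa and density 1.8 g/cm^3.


Specific stiffness = E/rho = 197/1.8 = 109.4 GPa/(g/cm^3)

109.4 GPa/(g/cm^3)


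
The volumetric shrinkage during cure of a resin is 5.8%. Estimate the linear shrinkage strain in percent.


Linear shrinkage ≈ vol_shrink/3 = 5.8/3 = 1.933%

1.933%


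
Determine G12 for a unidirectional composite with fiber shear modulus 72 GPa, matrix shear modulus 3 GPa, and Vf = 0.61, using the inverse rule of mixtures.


1/G12 = Vf/Gf + (1-Vf)/Gm = 0.61/72 + 0.39/3
G12 = 7.22 GPa

7.22 GPa


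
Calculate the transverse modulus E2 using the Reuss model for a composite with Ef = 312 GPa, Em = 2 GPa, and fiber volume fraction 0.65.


1/E2 = Vf/Ef + (1-Vf)/Em = 0.65/312 + 0.35/2
E2 = 5.65 GPa

5.65 GPa


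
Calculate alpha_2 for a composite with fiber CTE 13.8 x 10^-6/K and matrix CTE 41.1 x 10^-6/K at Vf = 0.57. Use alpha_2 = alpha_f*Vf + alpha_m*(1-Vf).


alpha_2 = alpha_f*Vf + alpha_m*(1-Vf) = 13.8*0.57 + 41.1*0.43 = 25.5 x 10^-6/K

25.5 x 10^-6/K


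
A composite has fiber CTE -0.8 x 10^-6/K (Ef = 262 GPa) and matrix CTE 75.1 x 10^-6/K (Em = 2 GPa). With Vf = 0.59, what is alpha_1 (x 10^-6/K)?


E1 = Ef*Vf + Em*(1-Vf) = 155.4
alpha_1 = (alpha_f*Ef*Vf + alpha_m*Em*(1-Vf))/E1 = -0.4 x 10^-6/K

-0.4 x 10^-6/K


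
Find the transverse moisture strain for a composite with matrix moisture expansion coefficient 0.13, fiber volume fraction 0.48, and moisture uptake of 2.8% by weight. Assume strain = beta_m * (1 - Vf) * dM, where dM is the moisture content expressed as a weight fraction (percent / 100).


dM = 2.8/100 = 0.028
strain = beta_m * (1-Vf) * dM = 0.13 * 0.52 * 0.028 = 0.0018928

0.0018928


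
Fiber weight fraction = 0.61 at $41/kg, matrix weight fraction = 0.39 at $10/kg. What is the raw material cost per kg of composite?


Cost = cost_f*Wf + cost_m*Wm = 41*0.61 + 10*0.39 = $28.91/kg

$28.91/kg


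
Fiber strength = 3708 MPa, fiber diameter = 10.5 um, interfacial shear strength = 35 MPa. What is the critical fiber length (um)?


Lc = sigma_f * d / (2 * tau_i) = 3708 * 10.5 / (2 * 35) = 556.2 um

556.2 um


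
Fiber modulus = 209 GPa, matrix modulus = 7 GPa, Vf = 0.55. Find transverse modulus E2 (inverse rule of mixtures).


1/E2 = Vf/Ef + (1-Vf)/Em = 0.55/209 + 0.45/7
E2 = 14.94 GPa

14.94 GPa


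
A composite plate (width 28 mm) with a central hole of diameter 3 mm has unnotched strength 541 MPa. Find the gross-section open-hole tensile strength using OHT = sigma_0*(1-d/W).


OHT = sigma_0*(1-d/W) = 541*(1-3/28) = 483.0 MPa

483.0 MPa


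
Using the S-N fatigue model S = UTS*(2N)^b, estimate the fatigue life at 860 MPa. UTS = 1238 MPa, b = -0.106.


N = 0.5 * (S/UTS)^(1/b) = 0.5 * (860/1238)^(1/-0.106) = 15.5465 cycles

15.5465 cycles


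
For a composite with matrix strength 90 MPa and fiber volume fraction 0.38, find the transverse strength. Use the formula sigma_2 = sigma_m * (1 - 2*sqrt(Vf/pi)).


factor = 1 - 2*sqrt(0.38/pi) = 0.3044
sigma_2 = 90 * 0.3044 = 27.4 MPa

27.4 MPa


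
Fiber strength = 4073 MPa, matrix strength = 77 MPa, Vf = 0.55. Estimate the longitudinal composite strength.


sigma_1 = sigma_f*Vf + sigma_m*(1-Vf) = 4073*0.55 + 77*0.45 = 2274.8 MPa

2274.8 MPa


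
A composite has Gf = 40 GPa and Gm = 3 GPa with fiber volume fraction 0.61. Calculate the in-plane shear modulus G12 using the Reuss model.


1/G12 = Vf/Gf + (1-Vf)/Gm = 0.61/40 + 0.39/3
G12 = 6.88 GPa

6.88 GPa


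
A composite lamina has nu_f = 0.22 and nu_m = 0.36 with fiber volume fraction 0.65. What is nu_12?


nu_12 = nu_f*Vf + nu_m*(1-Vf) = 0.22*0.65 + 0.36*0.35 = 0.269

0.269


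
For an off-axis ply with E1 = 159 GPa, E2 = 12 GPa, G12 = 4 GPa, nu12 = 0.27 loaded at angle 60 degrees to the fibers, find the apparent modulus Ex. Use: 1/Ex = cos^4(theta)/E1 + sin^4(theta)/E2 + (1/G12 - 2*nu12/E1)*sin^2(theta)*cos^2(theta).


cos^4(60) = 0.0625, sin^4(60) = 0.5625, sin^2(60)*cos^2(60) = 0.1875
1/G12 - 2*nu12/E1 = 1/4 - 2*0.27/159 = 0.246604 GPa^-1
1/Ex = 0.0625/159 + 0.5625/12 + 0.246604*0.1875 = 0.0935063 GPa^-1
Ex = 10.69 GPa

10.69 GPa


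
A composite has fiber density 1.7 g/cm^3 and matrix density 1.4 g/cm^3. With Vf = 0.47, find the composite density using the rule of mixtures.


rho_c = rho_f*Vf + rho_m*(1-Vf) = 1.7*0.47 + 1.4*0.53 = 1.541 g/cm^3

1.541 g/cm^3


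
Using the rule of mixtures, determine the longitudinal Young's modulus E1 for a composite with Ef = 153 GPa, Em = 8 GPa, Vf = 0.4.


E1 = Ef*Vf + Em*(1-Vf) = 153*0.4 + 8*0.6 = 66.0 GPa

66.0 GPa


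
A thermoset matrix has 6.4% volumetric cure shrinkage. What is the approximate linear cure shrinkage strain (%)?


Linear shrinkage ≈ vol_shrink/3 = 6.4/3 = 2.133%

2.133%


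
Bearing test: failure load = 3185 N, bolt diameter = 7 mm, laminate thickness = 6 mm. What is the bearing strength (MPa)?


sigma_br = F/(d*h) = 3185/(7*6) = 75.8 MPa

75.8 MPa


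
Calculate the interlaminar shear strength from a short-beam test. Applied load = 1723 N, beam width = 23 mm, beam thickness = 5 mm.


ILSS = 3F/(4bh) = 3*1723/(4*23*5) = 11.24 MPa

11.24 MPa


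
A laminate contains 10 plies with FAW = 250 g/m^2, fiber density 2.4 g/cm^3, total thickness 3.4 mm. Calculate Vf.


Vf = n * FAW / (rho_f * h * 1000) = 10 * 250 / (2.4 * 3.4 * 1000) = 0.3064

0.3064


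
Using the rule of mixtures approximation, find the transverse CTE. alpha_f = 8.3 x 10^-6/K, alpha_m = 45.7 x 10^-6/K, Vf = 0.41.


alpha_2 = alpha_f*Vf + alpha_m*(1-Vf) = 8.3*0.41 + 45.7*0.59 = 30.4 x 10^-6/K

30.4 x 10^-6/K


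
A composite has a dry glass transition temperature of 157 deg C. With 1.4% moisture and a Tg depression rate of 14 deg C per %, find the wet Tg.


Tg_wet = Tg_dry - k*moisture = 157 - 14*1.4 = 137.4 deg C

137.4 deg C


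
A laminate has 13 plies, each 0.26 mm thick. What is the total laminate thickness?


h = n * t_ply = 13 * 0.26 = 3.38 mm

3.38 mm


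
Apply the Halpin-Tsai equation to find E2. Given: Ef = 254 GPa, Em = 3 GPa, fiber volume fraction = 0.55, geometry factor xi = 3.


eta = (Ef/Em - 1)/(Ef/Em + xi) = (84.6667 - 1)/(84.6667 + 3) = 0.9544
E2 = Em*(1+xi*eta*Vf)/(1-eta*Vf) = 16.26 GPa

16.26 GPa


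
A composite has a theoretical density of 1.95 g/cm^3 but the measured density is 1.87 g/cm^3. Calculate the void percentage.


Void% = (rho_theo - rho_actual)/rho_theo * 100 = (1.95 - 1.87)/1.95 * 100 = 4.1%

4.1%


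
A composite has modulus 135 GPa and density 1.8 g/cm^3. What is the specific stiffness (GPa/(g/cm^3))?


Specific stiffness = E/rho = 135/1.8 = 75.0 GPa/(g/cm^3)

75.0 GPa/(g/cm^3)


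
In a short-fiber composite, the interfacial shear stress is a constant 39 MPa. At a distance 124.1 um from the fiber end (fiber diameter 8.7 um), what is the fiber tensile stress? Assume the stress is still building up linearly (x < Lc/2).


Force balance: sigma_f * (pi*d^2/4) = tau * (pi*d) * x  ->  sigma_f = 4 * tau * x / d
sigma_f = 4 * 39 * 124.1 / 8.7 = 2225.2 MPa

2225.2 MPa


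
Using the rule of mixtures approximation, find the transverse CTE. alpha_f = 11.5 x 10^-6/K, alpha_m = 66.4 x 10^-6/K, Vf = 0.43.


alpha_2 = alpha_f*Vf + alpha_m*(1-Vf) = 11.5*0.43 + 66.4*0.57 = 42.8 x 10^-6/K

42.8 x 10^-6/K


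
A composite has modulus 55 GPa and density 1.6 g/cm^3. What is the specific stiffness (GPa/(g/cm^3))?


Specific stiffness = E/rho = 55/1.6 = 34.4 GPa/(g/cm^3)

34.4 GPa/(g/cm^3)


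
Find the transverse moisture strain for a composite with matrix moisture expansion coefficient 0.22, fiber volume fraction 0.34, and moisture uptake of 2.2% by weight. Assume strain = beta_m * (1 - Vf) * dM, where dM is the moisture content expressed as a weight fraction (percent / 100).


dM = 2.2/100 = 0.022
strain = beta_m * (1-Vf) * dM = 0.22 * 0.66 * 0.022 = 0.0031944

0.0031944


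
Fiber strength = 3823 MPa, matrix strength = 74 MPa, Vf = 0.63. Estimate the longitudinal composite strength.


sigma_1 = sigma_f*Vf + sigma_m*(1-Vf) = 3823*0.63 + 74*0.37 = 2435.9 MPa

2435.9 MPa


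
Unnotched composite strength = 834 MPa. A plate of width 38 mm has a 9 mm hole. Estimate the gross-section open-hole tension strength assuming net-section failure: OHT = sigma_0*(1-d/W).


OHT = sigma_0*(1-d/W) = 834*(1-9/38) = 636.5 MPa

636.5 MPa


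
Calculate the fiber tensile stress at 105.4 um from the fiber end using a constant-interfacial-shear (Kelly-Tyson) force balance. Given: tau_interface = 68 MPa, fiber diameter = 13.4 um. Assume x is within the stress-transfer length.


Force balance: sigma_f * (pi*d^2/4) = tau * (pi*d) * x  ->  sigma_f = 4 * tau * x / d
sigma_f = 4 * 68 * 105.4 / 13.4 = 2139.5 MPa

2139.5 MPa


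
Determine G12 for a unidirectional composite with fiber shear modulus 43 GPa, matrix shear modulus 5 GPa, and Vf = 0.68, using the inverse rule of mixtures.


1/G12 = Vf/Gf + (1-Vf)/Gm = 0.68/43 + 0.32/5
G12 = 12.53 GPa

12.53 GPa


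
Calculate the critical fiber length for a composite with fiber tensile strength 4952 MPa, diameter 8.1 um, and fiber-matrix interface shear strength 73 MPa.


Lc = sigma_f * d / (2 * tau_i) = 4952 * 8.1 / (2 * 73) = 274.7 um

274.7 um


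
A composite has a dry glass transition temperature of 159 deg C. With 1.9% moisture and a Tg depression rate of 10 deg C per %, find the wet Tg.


Tg_wet = Tg_dry - k*moisture = 159 - 10*1.9 = 140.0 deg C

140.0 deg C


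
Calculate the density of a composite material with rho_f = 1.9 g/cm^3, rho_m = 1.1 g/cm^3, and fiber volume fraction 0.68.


rho_c = rho_f*Vf + rho_m*(1-Vf) = 1.9*0.68 + 1.1*0.32 = 1.644 g/cm^3

1.644 g/cm^3


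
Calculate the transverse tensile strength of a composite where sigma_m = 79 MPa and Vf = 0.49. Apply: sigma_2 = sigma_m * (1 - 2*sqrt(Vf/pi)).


factor = 1 - 2*sqrt(0.49/pi) = 0.2101
sigma_2 = 79 * 0.2101 = 16.6 MPa

16.6 MPa


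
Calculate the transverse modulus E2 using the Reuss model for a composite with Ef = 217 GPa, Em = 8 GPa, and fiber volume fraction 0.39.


1/E2 = Vf/Ef + (1-Vf)/Em = 0.39/217 + 0.61/8
E2 = 12.81 GPa

12.81 GPa


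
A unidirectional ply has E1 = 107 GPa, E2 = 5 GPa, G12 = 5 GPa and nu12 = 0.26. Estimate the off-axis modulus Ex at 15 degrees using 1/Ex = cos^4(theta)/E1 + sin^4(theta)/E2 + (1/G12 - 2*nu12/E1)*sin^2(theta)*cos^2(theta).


cos^4(15) = 0.870513, sin^4(15) = 0.004487, sin^2(15)*cos^2(15) = 0.0625
1/G12 - 2*nu12/E1 = 1/5 - 2*0.26/107 = 0.19514 GPa^-1
1/Ex = 0.870513/107 + 0.004487/5 + 0.19514*0.0625 = 0.0212294 GPa^-1
Ex = 47.1 GPa

47.1 GPa


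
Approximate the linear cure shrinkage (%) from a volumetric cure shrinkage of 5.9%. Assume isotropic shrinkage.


Linear shrinkage ≈ vol_shrink/3 = 5.9/3 = 1.967%

1.967%


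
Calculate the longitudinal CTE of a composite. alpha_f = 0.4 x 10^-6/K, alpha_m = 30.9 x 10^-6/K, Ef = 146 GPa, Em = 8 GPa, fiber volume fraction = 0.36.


E1 = Ef*Vf + Em*(1-Vf) = 57.68
alpha_1 = (alpha_f*Ef*Vf + alpha_m*Em*(1-Vf))/E1 = 3.11 x 10^-6/K

3.11 x 10^-6/K


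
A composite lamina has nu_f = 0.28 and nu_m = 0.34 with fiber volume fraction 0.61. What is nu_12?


nu_12 = nu_f*Vf + nu_m*(1-Vf) = 0.28*0.61 + 0.34*0.39 = 0.3034

0.3034


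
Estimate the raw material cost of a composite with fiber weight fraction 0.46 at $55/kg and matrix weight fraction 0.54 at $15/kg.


Cost = cost_f*Wf + cost_m*Wm = 55*0.46 + 15*0.54 = $33.4/kg

$33.4/kg


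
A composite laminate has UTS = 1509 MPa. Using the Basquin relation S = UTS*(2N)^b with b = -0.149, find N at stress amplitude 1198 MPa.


N = 0.5 * (S/UTS)^(1/b) = 0.5 * (1198/1509)^(1/-0.149) = 2.3533 cycles

2.3533 cycles


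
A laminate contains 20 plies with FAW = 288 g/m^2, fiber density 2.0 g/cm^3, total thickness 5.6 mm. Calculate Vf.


Vf = n * FAW / (rho_f * h * 1000) = 20 * 288 / (2.0 * 5.6 * 1000) = 0.5143

0.5143


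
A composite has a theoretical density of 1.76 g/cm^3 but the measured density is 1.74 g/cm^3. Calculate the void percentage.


Void% = (rho_theo - rho_actual)/rho_theo * 100 = (1.76 - 1.74)/1.76 * 100 = 1.14%

1.14%


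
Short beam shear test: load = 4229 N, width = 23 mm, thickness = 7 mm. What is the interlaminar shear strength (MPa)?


ILSS = 3F/(4bh) = 3*4229/(4*23*7) = 19.7 MPa

19.7 MPa


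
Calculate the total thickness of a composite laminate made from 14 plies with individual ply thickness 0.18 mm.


h = n * t_ply = 14 * 0.18 = 2.52 mm

2.52 mm


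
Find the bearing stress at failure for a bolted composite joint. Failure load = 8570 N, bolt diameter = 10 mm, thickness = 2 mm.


sigma_br = F/(d*h) = 8570/(10*2) = 428.5 MPa

428.5 MPa


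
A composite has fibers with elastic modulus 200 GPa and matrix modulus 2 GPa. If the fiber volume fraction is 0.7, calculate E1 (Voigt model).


E1 = Ef*Vf + Em*(1-Vf) = 200*0.7 + 2*0.3 = 140.6 GPa

140.6 GPa


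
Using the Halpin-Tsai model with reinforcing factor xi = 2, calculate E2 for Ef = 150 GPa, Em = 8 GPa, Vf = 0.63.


eta = (Ef/Em - 1)/(Ef/Em + xi) = (18.75 - 1)/(18.75 + 2) = 0.8554
E2 = Em*(1+xi*eta*Vf)/(1-eta*Vf) = 36.05 GPa

36.05 GPa


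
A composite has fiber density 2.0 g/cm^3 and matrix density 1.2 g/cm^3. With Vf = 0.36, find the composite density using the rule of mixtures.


rho_c = rho_f*Vf + rho_m*(1-Vf) = 2.0*0.36 + 1.2*0.64 = 1.488 g/cm^3

1.488 g/cm^3


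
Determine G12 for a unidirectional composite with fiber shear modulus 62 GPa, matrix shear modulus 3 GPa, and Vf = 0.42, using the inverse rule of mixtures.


1/G12 = Vf/Gf + (1-Vf)/Gm = 0.42/62 + 0.58/3
G12 = 5.0 GPa

5.0 GPa


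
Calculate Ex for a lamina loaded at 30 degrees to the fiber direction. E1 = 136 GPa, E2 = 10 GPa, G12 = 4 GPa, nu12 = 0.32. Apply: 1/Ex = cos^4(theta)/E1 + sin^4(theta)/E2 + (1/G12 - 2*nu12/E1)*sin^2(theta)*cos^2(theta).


cos^4(30) = 0.5625, sin^4(30) = 0.0625, sin^2(30)*cos^2(30) = 0.1875
1/G12 - 2*nu12/E1 = 1/4 - 2*0.32/136 = 0.245294 GPa^-1
1/Ex = 0.5625/136 + 0.0625/10 + 0.245294*0.1875 = 0.0563787 GPa^-1
Ex = 17.74 GPa

17.74 GPa


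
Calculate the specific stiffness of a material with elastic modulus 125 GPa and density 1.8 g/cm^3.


Specific stiffness = E/rho = 125/1.8 = 69.4 GPa/(g/cm^3)

69.4 GPa/(g/cm^3)


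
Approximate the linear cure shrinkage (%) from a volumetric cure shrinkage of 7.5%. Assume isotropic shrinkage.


Linear shrinkage ≈ vol_shrink/3 = 7.5/3 = 2.5%

2.5%


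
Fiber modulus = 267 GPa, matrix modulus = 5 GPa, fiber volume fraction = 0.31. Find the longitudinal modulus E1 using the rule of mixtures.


E1 = Ef*Vf + Em*(1-Vf) = 267*0.31 + 5*0.69 = 86.22 GPa

86.22 GPa


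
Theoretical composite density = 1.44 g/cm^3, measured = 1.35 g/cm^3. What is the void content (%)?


Void% = (rho_theo - rho_actual)/rho_theo * 100 = (1.44 - 1.35)/1.44 * 100 = 6.25%

6.25%


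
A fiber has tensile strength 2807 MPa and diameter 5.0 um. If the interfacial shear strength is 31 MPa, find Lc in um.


Lc = sigma_f * d / (2 * tau_i) = 2807 * 5.0 / (2 * 31) = 226.4 um

226.4 um


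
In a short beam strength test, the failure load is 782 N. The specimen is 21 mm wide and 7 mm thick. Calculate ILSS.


ILSS = 3F/(4bh) = 3*782/(4*21*7) = 3.99 MPa

3.99 MPa


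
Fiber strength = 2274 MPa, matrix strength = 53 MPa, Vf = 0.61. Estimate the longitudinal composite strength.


sigma_1 = sigma_f*Vf + sigma_m*(1-Vf) = 2274*0.61 + 53*0.39 = 1407.8 MPa

1407.8 MPa


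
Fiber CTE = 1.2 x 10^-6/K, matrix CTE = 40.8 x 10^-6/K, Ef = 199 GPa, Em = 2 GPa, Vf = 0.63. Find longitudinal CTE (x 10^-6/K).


E1 = Ef*Vf + Em*(1-Vf) = 126.11
alpha_1 = (alpha_f*Ef*Vf + alpha_m*Em*(1-Vf))/E1 = 1.43 x 10^-6/K

1.43 x 10^-6/K


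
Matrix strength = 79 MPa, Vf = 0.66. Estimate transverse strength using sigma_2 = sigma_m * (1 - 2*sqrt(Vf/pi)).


factor = 1 - 2*sqrt(0.66/pi) = 0.0833
sigma_2 = 79 * 0.0833 = 6.58 MPa

6.58 MPa


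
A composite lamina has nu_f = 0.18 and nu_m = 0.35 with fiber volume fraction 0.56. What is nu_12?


nu_12 = nu_f*Vf + nu_m*(1-Vf) = 0.18*0.56 + 0.35*0.44 = 0.2548

0.2548


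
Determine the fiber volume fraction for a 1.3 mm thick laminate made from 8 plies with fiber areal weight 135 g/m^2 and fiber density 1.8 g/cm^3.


Vf = n * FAW / (rho_f * h * 1000) = 8 * 135 / (1.8 * 1.3 * 1000) = 0.4615

0.4615


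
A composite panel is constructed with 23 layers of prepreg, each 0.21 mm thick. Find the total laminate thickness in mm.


h = n * t_ply = 23 * 0.21 = 4.83 mm

4.83 mm


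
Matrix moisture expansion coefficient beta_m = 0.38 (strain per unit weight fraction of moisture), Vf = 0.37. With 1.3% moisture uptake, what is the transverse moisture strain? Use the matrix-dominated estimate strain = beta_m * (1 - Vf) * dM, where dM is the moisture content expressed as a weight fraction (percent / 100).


dM = 1.3/100 = 0.013
strain = beta_m * (1-Vf) * dM = 0.38 * 0.63 * 0.013 = 0.0031122

0.0031122


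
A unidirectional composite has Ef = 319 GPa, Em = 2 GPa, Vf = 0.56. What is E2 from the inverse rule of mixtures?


1/E2 = Vf/Ef + (1-Vf)/Em = 0.56/319 + 0.44/2
E2 = 4.51 GPa

4.51 GPa


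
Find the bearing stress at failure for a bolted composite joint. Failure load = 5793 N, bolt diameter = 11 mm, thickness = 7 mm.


sigma_br = F/(d*h) = 5793/(11*7) = 75.2 MPa

75.2 MPa


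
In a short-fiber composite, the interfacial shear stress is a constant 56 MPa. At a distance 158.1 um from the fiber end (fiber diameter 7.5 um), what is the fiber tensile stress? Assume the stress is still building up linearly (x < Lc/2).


Force balance: sigma_f * (pi*d^2/4) = tau * (pi*d) * x  ->  sigma_f = 4 * tau * x / d
sigma_f = 4 * 56 * 158.1 / 7.5 = 4721.9 MPa

4721.9 MPa


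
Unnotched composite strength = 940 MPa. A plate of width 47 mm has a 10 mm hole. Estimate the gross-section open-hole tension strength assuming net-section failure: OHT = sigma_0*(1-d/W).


OHT = sigma_0*(1-d/W) = 940*(1-10/47) = 740.0 MPa

740.0 MPa


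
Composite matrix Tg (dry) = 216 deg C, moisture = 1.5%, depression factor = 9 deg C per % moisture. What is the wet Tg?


Tg_wet = Tg_dry - k*moisture = 216 - 9*1.5 = 202.5 deg C

202.5 deg C


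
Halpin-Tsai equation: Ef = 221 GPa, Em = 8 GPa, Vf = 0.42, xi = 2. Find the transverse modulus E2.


eta = (Ef/Em - 1)/(Ef/Em + xi) = (27.625 - 1)/(27.625 + 2) = 0.8987
E2 = Em*(1+xi*eta*Vf)/(1-eta*Vf) = 22.55 GPa

22.55 GPa


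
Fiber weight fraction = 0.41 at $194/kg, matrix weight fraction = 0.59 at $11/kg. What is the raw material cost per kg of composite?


Cost = cost_f*Wf + cost_m*Wm = 194*0.41 + 11*0.59 = $86.03/kg

$86.03/kg


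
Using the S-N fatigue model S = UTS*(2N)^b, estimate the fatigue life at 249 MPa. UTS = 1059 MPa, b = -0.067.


N = 0.5 * (S/UTS)^(1/b) = 0.5 * (249/1059)^(1/-0.067) = 1.2092e+09 cycles

1.2092e+09 cycles


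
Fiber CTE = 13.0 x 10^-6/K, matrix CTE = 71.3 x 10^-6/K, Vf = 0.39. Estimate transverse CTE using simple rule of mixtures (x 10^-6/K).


alpha_2 = alpha_f*Vf + alpha_m*(1-Vf) = 13.0*0.39 + 71.3*0.61 = 48.6 x 10^-6/K

48.6 x 10^-6/K


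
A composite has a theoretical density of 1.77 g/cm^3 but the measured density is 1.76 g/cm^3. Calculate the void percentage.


Void% = (rho_theo - rho_actual)/rho_theo * 100 = (1.77 - 1.76)/1.77 * 100 = 0.56%

0.56%


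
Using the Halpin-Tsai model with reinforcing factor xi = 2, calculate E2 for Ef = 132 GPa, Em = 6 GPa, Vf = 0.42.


eta = (Ef/Em - 1)/(Ef/Em + xi) = (22.0 - 1)/(22.0 + 2) = 0.875
E2 = Em*(1+xi*eta*Vf)/(1-eta*Vf) = 16.46 GPa

16.46 GPa


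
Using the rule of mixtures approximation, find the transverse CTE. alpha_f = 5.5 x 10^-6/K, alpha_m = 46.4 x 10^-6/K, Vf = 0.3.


alpha_2 = alpha_f*Vf + alpha_m*(1-Vf) = 5.5*0.3 + 46.4*0.7 = 34.1 x 10^-6/K

34.1 x 10^-6/K


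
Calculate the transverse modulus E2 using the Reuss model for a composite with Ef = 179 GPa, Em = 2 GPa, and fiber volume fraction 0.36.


1/E2 = Vf/Ef + (1-Vf)/Em = 0.36/179 + 0.64/2
E2 = 3.11 GPa

3.11 GPa


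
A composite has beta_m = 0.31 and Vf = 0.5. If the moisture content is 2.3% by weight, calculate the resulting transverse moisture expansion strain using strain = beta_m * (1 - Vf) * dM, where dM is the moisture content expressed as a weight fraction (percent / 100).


dM = 2.3/100 = 0.023
strain = beta_m * (1-Vf) * dM = 0.31 * 0.5 * 0.023 = 0.003565

0.003565


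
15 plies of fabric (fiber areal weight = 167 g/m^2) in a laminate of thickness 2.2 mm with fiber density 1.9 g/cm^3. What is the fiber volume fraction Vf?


Vf = n * FAW / (rho_f * h * 1000) = 15 * 167 / (1.9 * 2.2 * 1000) = 0.5993

0.5993


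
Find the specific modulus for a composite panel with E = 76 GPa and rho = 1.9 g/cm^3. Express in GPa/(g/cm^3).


Specific stiffness = E/rho = 76/1.9 = 40.0 GPa/(g/cm^3)

40.0 GPa/(g/cm^3)


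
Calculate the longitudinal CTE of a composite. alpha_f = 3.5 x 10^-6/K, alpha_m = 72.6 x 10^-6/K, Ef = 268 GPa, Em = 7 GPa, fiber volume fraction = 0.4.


E1 = Ef*Vf + Em*(1-Vf) = 111.4
alpha_1 = (alpha_f*Ef*Vf + alpha_m*Em*(1-Vf))/E1 = 6.11 x 10^-6/K

6.11 x 10^-6/K


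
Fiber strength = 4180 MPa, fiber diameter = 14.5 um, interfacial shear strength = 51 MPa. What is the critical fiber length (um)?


Lc = sigma_f * d / (2 * tau_i) = 4180 * 14.5 / (2 * 51) = 594.2 um

594.2 um


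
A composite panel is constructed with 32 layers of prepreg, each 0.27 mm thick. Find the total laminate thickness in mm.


h = n * t_ply = 32 * 0.27 = 8.64 mm

8.64 mm


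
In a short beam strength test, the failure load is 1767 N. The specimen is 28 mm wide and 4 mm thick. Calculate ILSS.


ILSS = 3F/(4bh) = 3*1767/(4*28*4) = 11.83 MPa

11.83 MPa


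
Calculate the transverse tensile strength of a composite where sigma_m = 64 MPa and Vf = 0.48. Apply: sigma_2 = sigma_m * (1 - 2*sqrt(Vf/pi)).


factor = 1 - 2*sqrt(0.48/pi) = 0.2182
sigma_2 = 64 * 0.2182 = 13.97 MPa

13.97 MPa


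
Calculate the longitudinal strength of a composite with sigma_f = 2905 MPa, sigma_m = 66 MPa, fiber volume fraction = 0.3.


sigma_1 = sigma_f*Vf + sigma_m*(1-Vf) = 2905*0.3 + 66*0.7 = 917.7 MPa

917.7 MPa


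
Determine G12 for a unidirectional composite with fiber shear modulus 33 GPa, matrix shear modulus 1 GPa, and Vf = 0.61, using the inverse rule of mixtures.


1/G12 = Vf/Gf + (1-Vf)/Gm = 0.61/33 + 0.39/1
G12 = 2.45 GPa

2.45 GPa


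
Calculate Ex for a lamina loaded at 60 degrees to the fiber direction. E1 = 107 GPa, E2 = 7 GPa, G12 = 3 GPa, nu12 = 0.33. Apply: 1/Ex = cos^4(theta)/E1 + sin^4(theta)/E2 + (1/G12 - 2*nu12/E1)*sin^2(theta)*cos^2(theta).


cos^4(60) = 0.0625, sin^4(60) = 0.5625, sin^2(60)*cos^2(60) = 0.1875
1/G12 - 2*nu12/E1 = 1/3 - 2*0.33/107 = 0.327165 GPa^-1
1/Ex = 0.0625/107 + 0.5625/7 + 0.327165*0.1875 = 0.1422847 GPa^-1
Ex = 7.03 GPa

7.03 GPa


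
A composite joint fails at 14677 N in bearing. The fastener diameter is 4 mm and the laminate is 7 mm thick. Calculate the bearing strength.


sigma_br = F/(d*h) = 14677/(4*7) = 524.2 MPa

524.2 MPa


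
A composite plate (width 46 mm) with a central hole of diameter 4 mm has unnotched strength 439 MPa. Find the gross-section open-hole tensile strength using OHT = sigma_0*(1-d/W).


OHT = sigma_0*(1-d/W) = 439*(1-4/46) = 400.8 MPa

400.8 MPa


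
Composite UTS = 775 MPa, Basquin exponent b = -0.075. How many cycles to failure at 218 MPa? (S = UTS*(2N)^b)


N = 0.5 * (S/UTS)^(1/b) = 0.5 * (218/775)^(1/-0.075) = 1.1055e+07 cycles

1.1055e+07 cycles


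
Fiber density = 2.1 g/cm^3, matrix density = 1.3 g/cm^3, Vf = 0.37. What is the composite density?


rho_c = rho_f*Vf + rho_m*(1-Vf) = 2.1*0.37 + 1.3*0.63 = 1.596 g/cm^3

1.596 g/cm^3


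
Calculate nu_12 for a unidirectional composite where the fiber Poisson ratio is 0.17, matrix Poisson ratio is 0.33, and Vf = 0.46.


nu_12 = nu_f*Vf + nu_m*(1-Vf) = 0.17*0.46 + 0.33*0.54 = 0.2564

0.2564


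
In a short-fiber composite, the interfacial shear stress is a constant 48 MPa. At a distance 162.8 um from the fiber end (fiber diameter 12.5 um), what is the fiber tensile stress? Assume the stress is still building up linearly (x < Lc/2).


Force balance: sigma_f * (pi*d^2/4) = tau * (pi*d) * x  ->  sigma_f = 4 * tau * x / d
sigma_f = 4 * 48 * 162.8 / 12.5 = 2500.6 MPa

2500.6 MPa


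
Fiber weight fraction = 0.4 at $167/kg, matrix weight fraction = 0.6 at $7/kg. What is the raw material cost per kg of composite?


Cost = cost_f*Wf + cost_m*Wm = 167*0.4 + 7*0.6 = $71.0/kg

$71.0/kg


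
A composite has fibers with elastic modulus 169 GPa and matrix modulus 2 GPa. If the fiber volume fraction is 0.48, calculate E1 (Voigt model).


E1 = Ef*Vf + Em*(1-Vf) = 169*0.48 + 2*0.52 = 82.16 GPa

82.16 GPa


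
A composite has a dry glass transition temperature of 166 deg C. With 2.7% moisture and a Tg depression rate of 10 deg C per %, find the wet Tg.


Tg_wet = Tg_dry - k*moisture = 166 - 10*2.7 = 139.0 deg C

139.0 deg C


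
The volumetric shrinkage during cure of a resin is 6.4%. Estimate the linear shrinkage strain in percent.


Linear shrinkage ≈ vol_shrink/3 = 6.4/3 = 2.133%

2.133%


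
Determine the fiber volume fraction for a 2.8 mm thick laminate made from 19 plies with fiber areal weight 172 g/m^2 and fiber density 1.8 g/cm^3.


Vf = n * FAW / (rho_f * h * 1000) = 19 * 172 / (1.8 * 2.8 * 1000) = 0.6484

0.6484


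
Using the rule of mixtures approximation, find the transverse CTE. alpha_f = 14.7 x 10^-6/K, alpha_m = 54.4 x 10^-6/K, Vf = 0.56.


alpha_2 = alpha_f*Vf + alpha_m*(1-Vf) = 14.7*0.56 + 54.4*0.44 = 32.2 x 10^-6/K

32.2 x 10^-6/K


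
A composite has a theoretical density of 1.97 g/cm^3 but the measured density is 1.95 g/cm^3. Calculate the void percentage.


Void% = (rho_theo - rho_actual)/rho_theo * 100 = (1.97 - 1.95)/1.97 * 100 = 1.02%

1.02%


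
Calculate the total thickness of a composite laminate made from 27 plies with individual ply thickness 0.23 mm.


h = n * t_ply = 27 * 0.23 = 6.21 mm

6.21 mm


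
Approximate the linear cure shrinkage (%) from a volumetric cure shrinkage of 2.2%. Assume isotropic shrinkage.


Linear shrinkage ≈ vol_shrink/3 = 2.2/3 = 0.733%

0.733%


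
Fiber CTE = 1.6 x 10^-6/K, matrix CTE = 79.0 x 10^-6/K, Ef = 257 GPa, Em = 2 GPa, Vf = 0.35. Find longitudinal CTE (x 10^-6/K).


E1 = Ef*Vf + Em*(1-Vf) = 91.25
alpha_1 = (alpha_f*Ef*Vf + alpha_m*Em*(1-Vf))/E1 = 2.7 x 10^-6/K

2.7 x 10^-6/K


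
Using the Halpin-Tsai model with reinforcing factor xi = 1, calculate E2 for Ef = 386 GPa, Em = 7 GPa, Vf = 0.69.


eta = (Ef/Em - 1)/(Ef/Em + xi) = (55.1429 - 1)/(55.1429 + 1) = 0.9644
E2 = Em*(1+xi*eta*Vf)/(1-eta*Vf) = 34.84 GPa

34.84 GPa


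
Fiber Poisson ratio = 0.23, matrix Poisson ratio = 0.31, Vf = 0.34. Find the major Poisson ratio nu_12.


nu_12 = nu_f*Vf + nu_m*(1-Vf) = 0.23*0.34 + 0.31*0.66 = 0.2828

0.2828


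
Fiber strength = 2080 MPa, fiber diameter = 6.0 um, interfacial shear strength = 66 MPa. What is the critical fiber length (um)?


Lc = sigma_f * d / (2 * tau_i) = 2080 * 6.0 / (2 * 66) = 94.5 um

94.5 um


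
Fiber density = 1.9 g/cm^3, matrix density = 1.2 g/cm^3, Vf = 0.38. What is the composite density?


rho_c = rho_f*Vf + rho_m*(1-Vf) = 1.9*0.38 + 1.2*0.62 = 1.466 g/cm^3

1.466 g/cm^3


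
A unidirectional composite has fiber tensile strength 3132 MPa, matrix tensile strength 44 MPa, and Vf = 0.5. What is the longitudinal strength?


sigma_1 = sigma_f*Vf + sigma_m*(1-Vf) = 3132*0.5 + 44*0.5 = 1588.0 MPa

1588.0 MPa


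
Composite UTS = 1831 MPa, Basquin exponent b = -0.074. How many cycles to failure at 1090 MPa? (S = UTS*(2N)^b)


N = 0.5 * (S/UTS)^(1/b) = 0.5 * (1090/1831)^(1/-0.074) = 553.4126 cycles

553.4126 cycles


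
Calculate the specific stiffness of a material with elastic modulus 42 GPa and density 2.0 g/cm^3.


Specific stiffness = E/rho = 42/2.0 = 21.0 GPa/(g/cm^3)

21.0 GPa/(g/cm^3)


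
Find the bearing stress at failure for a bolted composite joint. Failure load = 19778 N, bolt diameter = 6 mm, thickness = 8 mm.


sigma_br = F/(d*h) = 19778/(6*8) = 412.0 MPa

412.0 MPa


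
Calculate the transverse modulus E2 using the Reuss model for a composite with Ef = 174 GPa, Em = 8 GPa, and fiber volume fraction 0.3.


1/E2 = Vf/Ef + (1-Vf)/Em = 0.3/174 + 0.7/8
E2 = 11.21 GPa

11.21 GPa


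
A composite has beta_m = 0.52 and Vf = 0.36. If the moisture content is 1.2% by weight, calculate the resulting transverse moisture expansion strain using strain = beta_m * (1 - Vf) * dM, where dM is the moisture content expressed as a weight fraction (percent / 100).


dM = 1.2/100 = 0.012
strain = beta_m * (1-Vf) * dM = 0.52 * 0.64 * 0.012 = 0.0039936

0.0039936


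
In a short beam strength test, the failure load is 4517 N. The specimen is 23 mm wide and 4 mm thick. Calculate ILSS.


ILSS = 3F/(4bh) = 3*4517/(4*23*4) = 36.82 MPa

36.82 MPa


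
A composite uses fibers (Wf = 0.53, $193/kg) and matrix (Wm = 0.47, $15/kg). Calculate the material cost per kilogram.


Cost = cost_f*Wf + cost_m*Wm = 193*0.53 + 15*0.47 = $109.34/kg

$109.34/kg
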